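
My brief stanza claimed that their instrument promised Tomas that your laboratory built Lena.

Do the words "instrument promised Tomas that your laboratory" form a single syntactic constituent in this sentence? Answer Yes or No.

No

The smallest constituent containing the whole sequence is the clause [S their instrument promised Tomas that your laboratory built Lena], but the sequence is only part of it — it straddles the boundary between noun phrase "their instrument" and verb phrase "promised Tomas that your laboratory built Lena".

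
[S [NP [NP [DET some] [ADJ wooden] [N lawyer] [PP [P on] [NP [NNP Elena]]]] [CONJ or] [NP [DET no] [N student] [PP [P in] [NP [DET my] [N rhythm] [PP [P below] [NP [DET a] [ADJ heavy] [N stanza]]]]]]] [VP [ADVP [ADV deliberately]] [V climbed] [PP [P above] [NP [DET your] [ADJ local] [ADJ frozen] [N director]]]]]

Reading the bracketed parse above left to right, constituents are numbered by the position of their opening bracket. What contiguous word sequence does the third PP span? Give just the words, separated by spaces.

below a heavy stanza

The PP opening brackets appear, in order, over: "on Elena"; "in my rhythm below a heavy stanza"; "below a heavy stanza"; "above your local frozen director". The third one spans "below a heavy stanza".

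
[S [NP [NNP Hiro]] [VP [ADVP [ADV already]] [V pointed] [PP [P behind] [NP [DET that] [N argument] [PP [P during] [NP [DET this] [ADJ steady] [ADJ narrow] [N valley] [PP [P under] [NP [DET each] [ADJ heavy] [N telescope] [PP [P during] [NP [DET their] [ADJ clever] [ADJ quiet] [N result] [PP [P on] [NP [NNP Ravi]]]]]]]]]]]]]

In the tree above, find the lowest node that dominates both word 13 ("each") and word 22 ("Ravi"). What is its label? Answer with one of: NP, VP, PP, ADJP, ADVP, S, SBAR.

NP

Both words fall inside [NP each heavy telescope during their clever quiet result on Ravi] (words 13–22), and no smaller constituent contains them both. Label: NP.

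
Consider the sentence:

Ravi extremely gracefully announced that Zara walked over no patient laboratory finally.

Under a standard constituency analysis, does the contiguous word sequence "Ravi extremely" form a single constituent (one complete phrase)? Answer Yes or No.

The sequence begins inside the noun phrase "Ravi" and ends inside the verb phrase "extremely gracefully announced that Zara walked over no patient laboratory finally"; it crosses a phrase boundary, so no single node in the tree spans exactly those words.

No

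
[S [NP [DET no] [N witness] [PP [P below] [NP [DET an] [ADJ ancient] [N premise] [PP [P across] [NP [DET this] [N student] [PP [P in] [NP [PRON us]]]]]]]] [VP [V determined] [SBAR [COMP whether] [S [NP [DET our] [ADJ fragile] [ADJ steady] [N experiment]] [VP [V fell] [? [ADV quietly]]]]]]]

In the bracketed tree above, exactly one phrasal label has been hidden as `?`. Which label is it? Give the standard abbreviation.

ADVP

Looking at what the `?` directly dominates — ADV 'quietly' — this is an adverb phrase (ADVP).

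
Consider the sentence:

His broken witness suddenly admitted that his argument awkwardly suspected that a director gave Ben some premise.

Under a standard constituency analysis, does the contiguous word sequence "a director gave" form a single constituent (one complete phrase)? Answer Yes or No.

"a" belongs to the noun phrase "a director" while "gave" belongs to the verb phrase "gave Ben some premise"; a span that runs across that boundary is not a single phrase.

No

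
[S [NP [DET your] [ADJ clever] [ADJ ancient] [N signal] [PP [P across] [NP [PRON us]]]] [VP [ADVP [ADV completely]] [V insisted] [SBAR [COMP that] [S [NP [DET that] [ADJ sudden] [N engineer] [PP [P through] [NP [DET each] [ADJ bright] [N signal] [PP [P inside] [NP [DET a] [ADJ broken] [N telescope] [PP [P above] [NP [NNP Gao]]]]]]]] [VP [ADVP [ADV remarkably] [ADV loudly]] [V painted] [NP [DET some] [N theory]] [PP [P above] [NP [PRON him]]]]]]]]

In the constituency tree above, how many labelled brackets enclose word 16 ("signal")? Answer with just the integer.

8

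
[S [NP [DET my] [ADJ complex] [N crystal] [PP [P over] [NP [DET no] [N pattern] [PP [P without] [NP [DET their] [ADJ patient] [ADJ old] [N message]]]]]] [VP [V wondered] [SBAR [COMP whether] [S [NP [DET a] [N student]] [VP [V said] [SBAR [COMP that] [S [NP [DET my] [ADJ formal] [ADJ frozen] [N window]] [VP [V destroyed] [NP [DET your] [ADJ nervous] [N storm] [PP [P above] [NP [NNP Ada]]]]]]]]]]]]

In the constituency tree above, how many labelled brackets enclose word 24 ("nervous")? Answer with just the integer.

The word sits inside ADJ, which is inside NP, inside VP, inside S, inside SBAR, inside VP, inside S, inside SBAR, inside VP, inside S — 10 brackets in all.

10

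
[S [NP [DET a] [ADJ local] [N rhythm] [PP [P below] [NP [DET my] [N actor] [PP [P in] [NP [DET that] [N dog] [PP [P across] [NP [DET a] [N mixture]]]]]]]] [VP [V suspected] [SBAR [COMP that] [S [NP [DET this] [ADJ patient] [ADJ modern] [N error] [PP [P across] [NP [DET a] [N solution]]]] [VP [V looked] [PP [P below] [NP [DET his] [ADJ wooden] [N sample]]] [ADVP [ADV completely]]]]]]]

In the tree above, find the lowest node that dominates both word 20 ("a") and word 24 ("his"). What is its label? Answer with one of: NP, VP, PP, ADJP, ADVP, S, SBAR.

S

The smallest bracket enclosing both words is [S this patient modern error across a solution looked below his wooden sample completely], so the label is S.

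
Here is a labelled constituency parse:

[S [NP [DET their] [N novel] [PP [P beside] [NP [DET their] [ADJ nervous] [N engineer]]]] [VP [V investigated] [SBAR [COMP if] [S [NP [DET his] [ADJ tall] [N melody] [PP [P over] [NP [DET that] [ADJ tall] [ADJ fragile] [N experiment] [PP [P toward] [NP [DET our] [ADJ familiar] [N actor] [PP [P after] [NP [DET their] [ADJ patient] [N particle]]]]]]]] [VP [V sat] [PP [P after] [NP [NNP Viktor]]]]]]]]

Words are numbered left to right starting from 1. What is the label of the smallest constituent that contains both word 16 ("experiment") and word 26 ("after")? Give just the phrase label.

S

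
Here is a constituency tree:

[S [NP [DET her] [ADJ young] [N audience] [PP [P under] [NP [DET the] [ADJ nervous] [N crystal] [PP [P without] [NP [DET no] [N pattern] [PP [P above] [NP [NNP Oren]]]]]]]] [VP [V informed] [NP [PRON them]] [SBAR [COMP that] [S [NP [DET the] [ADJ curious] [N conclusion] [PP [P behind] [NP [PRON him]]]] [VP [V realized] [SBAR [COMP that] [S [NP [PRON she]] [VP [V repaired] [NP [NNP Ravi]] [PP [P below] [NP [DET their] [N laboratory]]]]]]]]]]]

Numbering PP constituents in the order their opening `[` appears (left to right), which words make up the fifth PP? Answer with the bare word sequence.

Opening `[PP` markers occur at word positions 4, 8, 11, 19, 26; the fifth of these opens the constituent [PP below their laboratory].

below their laboratory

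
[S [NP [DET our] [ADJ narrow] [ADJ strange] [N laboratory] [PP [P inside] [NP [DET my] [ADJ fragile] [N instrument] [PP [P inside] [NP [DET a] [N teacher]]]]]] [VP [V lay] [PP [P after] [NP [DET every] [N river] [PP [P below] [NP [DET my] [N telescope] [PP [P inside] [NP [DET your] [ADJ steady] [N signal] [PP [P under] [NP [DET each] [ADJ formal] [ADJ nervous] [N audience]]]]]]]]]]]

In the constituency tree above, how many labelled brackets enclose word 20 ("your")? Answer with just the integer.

9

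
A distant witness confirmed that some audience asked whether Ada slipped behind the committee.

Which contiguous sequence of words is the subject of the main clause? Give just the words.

"a distant witness" is the NP that combines with the VP headed by "confirmed" to form the main clause — the subject.

a distant witness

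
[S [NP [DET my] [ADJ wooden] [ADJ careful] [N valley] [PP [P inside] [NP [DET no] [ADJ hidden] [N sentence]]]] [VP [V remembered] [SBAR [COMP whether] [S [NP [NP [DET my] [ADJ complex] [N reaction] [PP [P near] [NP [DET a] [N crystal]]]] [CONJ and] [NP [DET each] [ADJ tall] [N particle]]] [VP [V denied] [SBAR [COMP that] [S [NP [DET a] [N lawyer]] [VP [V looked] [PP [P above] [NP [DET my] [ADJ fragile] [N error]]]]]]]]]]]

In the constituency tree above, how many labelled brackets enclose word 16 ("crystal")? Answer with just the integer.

9

The word sits inside N, which is inside NP, inside PP, inside NP, inside NP, inside S, inside SBAR, inside VP, inside S — 9 brackets in all.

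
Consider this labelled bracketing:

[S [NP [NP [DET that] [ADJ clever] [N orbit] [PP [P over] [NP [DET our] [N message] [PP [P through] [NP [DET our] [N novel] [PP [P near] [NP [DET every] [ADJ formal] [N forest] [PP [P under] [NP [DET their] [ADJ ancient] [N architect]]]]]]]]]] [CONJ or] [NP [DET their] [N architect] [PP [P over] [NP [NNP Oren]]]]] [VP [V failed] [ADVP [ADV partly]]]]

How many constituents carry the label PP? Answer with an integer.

5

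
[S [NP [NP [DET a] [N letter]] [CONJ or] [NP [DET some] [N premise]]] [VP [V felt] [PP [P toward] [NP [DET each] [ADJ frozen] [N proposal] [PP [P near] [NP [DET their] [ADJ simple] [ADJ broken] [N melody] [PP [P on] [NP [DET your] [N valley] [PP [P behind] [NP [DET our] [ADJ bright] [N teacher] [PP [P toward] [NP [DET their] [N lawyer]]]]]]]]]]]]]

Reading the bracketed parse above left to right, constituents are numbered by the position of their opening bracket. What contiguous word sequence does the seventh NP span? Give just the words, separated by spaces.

our bright teacher toward their lawyer

The NP opening brackets appear, in order, over: "a letter or some premise"; "a letter"; "some premise"; "each frozen proposal near their simple broken melody on your valley behind our bright teacher toward their lawyer"; "their simple broken melody on your valley behind our bright teacher toward their lawyer"; "your valley behind our bright teacher toward their lawyer"; "our bright teacher toward their lawyer"; "their lawyer". The seventh one spans "our bright teacher toward their lawyer".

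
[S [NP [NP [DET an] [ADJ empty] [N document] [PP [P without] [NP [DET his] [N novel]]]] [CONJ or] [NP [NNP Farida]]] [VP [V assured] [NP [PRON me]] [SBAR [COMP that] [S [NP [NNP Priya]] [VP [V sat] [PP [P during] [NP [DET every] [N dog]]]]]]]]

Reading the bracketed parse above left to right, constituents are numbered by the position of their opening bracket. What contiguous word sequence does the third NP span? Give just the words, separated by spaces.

his novel

The NP opening brackets appear, in order, over: "an empty document without his novel or Farida"; "an empty document without his novel"; "his novel"; "Farida"; "me"; "Priya"; "every dog". The third one spans "his novel".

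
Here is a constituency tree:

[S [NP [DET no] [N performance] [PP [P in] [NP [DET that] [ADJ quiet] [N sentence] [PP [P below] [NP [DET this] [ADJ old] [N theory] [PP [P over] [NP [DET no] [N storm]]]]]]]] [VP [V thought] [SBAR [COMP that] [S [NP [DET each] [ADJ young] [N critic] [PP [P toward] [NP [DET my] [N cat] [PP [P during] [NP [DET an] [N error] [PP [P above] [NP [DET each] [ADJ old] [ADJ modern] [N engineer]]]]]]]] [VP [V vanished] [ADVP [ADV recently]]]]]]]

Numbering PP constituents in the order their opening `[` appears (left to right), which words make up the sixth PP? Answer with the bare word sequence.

Opening `[PP` markers occur at word positions 3, 7, 11, 19, 22, 25; the sixth of these opens the constituent [PP above each old modern engineer].

above each old modern engineer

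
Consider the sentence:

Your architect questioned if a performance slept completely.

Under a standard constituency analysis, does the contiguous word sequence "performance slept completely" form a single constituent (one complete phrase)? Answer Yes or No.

The sequence begins inside the noun phrase "a performance" and ends inside the verb phrase "slept completely"; it crosses a phrase boundary, so no single node in the tree spans exactly those words.

No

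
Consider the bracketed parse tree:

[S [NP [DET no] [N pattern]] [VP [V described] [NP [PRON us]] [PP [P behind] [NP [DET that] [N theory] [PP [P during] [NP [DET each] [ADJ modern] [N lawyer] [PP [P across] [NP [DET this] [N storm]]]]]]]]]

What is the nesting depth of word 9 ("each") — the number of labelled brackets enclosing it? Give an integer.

Path from the root down to the word: S → VP → PP → NP → PP → NP → DET. That is 7 enclosing brackets.

7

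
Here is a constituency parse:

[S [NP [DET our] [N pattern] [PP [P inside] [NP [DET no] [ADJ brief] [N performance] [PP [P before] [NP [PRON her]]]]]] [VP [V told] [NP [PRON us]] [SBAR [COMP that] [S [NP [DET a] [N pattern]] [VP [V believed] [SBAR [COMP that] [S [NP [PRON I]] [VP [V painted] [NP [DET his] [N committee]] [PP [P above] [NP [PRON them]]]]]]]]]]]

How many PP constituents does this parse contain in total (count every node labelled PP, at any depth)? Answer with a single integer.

3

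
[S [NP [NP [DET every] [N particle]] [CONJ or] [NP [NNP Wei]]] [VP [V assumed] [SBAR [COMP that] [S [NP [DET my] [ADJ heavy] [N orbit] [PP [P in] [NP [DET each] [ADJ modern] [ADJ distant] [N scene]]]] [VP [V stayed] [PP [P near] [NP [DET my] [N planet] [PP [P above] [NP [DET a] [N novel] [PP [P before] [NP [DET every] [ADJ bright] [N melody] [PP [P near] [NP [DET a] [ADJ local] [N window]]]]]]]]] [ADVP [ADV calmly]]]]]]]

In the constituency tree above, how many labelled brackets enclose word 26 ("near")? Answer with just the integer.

13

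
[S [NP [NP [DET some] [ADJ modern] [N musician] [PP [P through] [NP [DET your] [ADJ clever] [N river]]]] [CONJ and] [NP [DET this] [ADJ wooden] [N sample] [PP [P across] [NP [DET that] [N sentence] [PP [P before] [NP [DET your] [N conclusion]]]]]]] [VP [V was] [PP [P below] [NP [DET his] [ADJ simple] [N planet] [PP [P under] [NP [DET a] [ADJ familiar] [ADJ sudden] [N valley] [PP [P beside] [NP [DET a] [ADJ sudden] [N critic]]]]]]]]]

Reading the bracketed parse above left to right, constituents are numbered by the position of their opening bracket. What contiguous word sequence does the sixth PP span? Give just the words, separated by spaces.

beside a sudden critic

In left-to-right order the PP constituents are "through your clever river"; "across that sentence before your conclusion"; "before your conclusion"; "below his simple planet under a familiar sudden valley beside a sudden critic"; "under a familiar sudden valley beside a sudden critic"; "beside a sudden critic". Number 6 is "beside a sudden critic".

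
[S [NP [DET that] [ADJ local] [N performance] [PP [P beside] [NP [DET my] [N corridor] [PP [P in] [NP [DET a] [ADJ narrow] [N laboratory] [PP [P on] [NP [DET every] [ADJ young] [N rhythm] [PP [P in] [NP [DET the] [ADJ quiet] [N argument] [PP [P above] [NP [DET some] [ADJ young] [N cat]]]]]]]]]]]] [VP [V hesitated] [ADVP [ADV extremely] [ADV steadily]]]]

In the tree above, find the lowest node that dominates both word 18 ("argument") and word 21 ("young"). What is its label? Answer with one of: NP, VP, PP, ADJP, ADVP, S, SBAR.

NP

Both words fall inside [NP the quiet argument above some young cat] (words 16–22), and no smaller constituent contains them both. Label: NP.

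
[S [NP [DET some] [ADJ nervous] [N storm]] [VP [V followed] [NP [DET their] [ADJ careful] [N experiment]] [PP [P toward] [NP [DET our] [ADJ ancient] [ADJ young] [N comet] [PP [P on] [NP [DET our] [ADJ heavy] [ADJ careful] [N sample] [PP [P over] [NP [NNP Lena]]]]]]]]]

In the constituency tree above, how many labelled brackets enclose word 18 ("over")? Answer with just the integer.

Counting open brackets not yet closed at "over": [S [VP [PP [NP [PP [NP [PP [P = 8.

8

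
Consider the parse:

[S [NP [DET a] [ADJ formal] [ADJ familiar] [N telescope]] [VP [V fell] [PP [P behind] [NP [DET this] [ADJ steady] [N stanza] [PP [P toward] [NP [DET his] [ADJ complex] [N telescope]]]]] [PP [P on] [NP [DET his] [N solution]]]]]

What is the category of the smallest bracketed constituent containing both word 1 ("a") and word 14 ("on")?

The smallest bracket enclosing both words is [S a formal familiar telescope fell behind this steady stanza toward his complex telescope on his solution], so the label is S.

S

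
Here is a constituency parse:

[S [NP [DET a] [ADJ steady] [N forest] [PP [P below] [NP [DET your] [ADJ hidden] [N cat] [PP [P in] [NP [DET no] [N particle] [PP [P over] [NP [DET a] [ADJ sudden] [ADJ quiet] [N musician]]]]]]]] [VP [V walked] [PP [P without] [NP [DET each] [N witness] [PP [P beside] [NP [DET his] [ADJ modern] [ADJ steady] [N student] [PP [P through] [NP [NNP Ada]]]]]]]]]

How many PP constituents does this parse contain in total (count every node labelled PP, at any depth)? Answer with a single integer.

6

The PP constituents are: [PP below your hidden cat in no particle over a sudden quiet musician]; [PP in no particle over a sudden quiet musician]; [PP over a sudden quiet musician]; [PP without each witness beside his modern steady student through Ada]; [PP beside his modern steady student through Ada]; [PP through Ada]. Total: 6.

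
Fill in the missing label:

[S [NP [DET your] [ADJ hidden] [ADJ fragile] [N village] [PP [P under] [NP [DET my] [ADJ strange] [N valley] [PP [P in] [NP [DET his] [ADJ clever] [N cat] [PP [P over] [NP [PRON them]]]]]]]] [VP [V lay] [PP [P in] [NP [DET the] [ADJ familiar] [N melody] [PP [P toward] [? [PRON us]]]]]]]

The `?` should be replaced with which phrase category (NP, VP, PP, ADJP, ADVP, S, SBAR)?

NP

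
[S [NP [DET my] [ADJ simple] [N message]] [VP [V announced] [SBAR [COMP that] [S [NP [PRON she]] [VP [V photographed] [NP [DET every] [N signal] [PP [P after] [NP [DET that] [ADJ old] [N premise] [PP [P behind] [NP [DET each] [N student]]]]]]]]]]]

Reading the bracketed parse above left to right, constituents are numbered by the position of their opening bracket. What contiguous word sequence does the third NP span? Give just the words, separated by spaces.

every signal after that old premise behind each student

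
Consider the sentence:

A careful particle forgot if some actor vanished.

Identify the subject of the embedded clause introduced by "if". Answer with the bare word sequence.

In the embedded clause introduced by "if" the verb is "vanished"; the NP preceding it, "some actor", is the subject.

some actor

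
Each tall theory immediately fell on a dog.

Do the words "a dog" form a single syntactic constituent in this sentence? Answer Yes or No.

Yes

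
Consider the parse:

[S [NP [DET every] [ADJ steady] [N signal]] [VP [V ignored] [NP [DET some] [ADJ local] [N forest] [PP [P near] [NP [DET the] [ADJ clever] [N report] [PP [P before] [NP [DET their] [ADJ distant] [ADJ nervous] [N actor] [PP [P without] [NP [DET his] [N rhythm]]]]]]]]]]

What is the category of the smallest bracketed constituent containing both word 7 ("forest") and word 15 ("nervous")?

NP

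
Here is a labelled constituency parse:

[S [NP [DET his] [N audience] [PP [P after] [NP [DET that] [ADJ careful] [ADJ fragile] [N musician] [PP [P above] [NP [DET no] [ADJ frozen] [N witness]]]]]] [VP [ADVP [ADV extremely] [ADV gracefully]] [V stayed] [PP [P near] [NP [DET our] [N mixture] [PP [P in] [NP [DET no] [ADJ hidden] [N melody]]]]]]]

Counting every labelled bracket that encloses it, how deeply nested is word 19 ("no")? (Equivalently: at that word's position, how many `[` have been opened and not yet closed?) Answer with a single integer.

7

The word sits inside DET, which is inside NP, inside PP, inside NP, inside PP, inside VP, inside S — 7 brackets in all.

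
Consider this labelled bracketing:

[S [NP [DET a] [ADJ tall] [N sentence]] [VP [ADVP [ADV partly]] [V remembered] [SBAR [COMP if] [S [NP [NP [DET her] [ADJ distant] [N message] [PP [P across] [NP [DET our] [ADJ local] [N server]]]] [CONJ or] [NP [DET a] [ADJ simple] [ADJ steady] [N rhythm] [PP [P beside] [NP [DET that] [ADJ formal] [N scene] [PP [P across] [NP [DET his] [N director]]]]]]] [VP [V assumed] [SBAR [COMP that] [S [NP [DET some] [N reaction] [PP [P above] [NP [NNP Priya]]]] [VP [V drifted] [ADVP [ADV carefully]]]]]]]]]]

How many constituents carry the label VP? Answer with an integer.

3

Listing each VP by its span: [VP partly remembered if her distant message across our local server or a simple steady rhythm beside that formal scene across his director assumed that some reaction above Priya drifted carefully]; [VP assumed that some reaction above Priya drifted carefully]; [VP drifted carefully] — that makes 3.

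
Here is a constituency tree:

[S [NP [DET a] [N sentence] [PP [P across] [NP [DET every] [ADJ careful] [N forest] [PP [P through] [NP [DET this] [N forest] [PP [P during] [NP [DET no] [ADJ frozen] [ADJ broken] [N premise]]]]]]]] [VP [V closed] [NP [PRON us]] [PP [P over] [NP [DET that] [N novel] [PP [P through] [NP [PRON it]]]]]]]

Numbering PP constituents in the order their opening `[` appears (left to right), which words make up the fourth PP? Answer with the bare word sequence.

over that novel through it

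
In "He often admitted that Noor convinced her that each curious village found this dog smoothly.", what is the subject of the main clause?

he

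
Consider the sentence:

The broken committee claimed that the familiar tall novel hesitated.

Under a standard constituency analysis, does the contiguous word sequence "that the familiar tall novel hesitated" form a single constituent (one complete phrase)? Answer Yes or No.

Yes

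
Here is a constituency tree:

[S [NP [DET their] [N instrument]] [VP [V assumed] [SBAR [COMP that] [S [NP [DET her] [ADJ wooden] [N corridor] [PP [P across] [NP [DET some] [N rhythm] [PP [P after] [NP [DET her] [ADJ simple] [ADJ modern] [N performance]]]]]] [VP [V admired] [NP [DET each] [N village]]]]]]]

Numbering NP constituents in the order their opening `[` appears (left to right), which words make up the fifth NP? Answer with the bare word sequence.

each village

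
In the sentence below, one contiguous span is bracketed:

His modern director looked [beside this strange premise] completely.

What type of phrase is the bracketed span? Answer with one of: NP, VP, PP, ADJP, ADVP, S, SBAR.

PP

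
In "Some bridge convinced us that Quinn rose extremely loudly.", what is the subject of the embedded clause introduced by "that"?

The subject of the embedded clause introduced by "that" is the NP immediately before the verb "rose": "Quinn".

Quinn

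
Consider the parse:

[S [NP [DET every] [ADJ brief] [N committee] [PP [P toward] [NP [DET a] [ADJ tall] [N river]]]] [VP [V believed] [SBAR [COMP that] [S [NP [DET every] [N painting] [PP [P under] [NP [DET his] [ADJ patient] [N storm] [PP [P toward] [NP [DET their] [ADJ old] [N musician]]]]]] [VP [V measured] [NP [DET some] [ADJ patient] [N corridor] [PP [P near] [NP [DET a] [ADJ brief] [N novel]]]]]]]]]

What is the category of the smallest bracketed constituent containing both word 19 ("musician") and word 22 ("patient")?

S

Word 19 lies under S → VP → SBAR → S → NP → PP → NP → PP → NP → N; word 22 lies under S → VP → SBAR → S → VP → NP → ADJ. The lowest shared node is the S.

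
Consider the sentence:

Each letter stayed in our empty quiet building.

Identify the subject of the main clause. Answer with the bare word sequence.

The subject of the main clause is the NP immediately before the verb "stayed": "each letter".

each letter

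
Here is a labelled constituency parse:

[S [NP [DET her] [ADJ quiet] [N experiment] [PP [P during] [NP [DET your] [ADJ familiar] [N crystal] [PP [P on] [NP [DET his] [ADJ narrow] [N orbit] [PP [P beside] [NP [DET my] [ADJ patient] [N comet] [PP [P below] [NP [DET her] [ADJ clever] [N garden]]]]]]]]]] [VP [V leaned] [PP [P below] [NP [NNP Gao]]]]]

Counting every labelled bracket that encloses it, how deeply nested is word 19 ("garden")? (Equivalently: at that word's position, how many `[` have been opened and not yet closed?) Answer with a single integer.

11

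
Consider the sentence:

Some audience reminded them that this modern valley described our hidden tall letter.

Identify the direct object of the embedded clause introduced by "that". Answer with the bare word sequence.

our hidden tall letter

The verb of the embedded clause introduced by "that" is "described"; its direct object is the NP "our hidden tall letter".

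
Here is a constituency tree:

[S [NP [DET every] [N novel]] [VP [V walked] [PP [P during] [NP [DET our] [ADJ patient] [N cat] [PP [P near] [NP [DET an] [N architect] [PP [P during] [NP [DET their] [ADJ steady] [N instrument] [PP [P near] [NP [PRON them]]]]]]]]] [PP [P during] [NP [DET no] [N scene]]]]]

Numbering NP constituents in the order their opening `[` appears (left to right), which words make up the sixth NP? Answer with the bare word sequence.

no scene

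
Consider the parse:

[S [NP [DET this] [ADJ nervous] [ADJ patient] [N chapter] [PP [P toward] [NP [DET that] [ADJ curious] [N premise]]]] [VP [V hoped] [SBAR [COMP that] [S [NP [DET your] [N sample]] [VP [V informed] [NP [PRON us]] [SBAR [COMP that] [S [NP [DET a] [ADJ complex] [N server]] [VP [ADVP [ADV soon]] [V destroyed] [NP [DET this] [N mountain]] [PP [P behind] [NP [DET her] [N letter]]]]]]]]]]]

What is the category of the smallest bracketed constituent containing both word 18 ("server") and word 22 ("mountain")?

S

Word 18 lies under S → VP → SBAR → S → VP → SBAR → S → NP → N; word 22 lies under S → VP → SBAR → S → VP → SBAR → S → VP → NP → N. The lowest shared node is the S.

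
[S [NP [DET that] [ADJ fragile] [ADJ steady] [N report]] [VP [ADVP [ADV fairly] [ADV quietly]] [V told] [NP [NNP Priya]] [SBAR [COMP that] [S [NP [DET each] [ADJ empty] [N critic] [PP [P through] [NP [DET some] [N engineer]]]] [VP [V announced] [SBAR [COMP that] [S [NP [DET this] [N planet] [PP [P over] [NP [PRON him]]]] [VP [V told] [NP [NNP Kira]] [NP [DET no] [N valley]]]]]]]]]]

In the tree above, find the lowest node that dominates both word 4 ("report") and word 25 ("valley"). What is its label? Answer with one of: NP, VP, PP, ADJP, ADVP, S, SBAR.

S

Both words fall inside [S that fragile steady report fairly quietly told Priya that each empty critic through some engineer announced that this planet over him told Kira no valley] (words 1–25), and no smaller constituent contains them both. Label: S.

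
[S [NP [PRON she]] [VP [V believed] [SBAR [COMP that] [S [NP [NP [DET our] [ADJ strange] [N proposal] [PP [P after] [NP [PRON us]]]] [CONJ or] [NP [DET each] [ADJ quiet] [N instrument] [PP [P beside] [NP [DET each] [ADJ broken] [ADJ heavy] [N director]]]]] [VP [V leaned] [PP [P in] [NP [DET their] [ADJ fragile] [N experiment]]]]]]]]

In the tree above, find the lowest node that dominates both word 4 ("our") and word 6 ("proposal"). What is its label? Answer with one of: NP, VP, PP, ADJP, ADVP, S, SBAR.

Both words fall inside [NP our strange proposal after us] (words 4–8), and no smaller constituent contains them both. Label: NP.

NP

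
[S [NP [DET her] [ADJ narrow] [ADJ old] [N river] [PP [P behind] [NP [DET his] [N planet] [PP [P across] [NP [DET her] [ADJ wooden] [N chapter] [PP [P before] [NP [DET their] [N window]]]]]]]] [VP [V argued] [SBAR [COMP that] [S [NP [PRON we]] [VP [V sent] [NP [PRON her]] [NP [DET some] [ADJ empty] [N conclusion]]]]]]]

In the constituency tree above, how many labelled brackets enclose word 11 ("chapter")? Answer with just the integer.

7

Path from the root down to the word: S → NP → PP → NP → PP → NP → N. That is 7 enclosing brackets.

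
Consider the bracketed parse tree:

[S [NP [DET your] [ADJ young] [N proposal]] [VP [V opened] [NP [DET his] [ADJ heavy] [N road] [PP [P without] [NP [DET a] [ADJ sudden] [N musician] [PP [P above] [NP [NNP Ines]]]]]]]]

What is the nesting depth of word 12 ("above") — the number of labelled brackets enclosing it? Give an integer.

7

Counting open brackets not yet closed at "above": [S [VP [NP [PP [NP [PP [P = 7.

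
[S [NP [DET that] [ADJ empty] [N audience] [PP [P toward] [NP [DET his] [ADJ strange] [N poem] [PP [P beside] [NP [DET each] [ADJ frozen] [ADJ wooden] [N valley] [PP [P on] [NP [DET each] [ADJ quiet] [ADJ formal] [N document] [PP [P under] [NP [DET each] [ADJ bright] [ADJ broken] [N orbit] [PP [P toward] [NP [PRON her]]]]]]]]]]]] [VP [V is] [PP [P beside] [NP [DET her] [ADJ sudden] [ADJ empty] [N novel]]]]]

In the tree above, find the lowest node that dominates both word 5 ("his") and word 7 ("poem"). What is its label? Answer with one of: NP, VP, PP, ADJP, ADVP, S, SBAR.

NP

Both words fall inside [NP his strange poem beside each frozen wooden valley on each quiet formal document under each bright broken orbit toward her] (words 5–24), and no smaller constituent contains them both. Label: NP.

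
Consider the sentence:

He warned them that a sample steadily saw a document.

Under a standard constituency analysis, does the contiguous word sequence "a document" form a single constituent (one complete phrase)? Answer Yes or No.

These words form the whole noun phrase headed by "document", so yes — one constituent.

Yes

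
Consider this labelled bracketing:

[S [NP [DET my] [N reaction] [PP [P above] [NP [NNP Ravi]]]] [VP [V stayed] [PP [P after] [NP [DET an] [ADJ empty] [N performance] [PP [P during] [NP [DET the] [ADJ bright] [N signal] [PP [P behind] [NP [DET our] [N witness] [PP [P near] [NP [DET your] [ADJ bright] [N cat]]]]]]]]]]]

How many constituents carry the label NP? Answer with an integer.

Scanning left to right, an opening `[NP` appears at word positions 1, 4, 7, 11, 15, 18 — 6 in total.

6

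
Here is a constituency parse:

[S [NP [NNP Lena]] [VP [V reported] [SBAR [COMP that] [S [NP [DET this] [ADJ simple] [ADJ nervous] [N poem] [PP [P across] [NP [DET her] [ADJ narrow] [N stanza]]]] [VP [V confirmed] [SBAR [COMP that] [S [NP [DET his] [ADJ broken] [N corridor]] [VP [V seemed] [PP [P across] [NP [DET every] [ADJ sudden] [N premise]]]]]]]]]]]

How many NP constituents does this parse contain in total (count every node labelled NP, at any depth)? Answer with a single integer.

5

Scanning left to right, an opening `[NP` appears at word positions 1, 4, 9, 14, 19 — 5 in total.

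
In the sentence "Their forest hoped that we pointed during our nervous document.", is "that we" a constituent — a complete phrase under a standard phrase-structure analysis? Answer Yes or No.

No

The sequence begins inside the complementizer "that" and ends inside the clause "we pointed during our nervous document"; it crosses a phrase boundary, so no single node in the tree spans exactly those words.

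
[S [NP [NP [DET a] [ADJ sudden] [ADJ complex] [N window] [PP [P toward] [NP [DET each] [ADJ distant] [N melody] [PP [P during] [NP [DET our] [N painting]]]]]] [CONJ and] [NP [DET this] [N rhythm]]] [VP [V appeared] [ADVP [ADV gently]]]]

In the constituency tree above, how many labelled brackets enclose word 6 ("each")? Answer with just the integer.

6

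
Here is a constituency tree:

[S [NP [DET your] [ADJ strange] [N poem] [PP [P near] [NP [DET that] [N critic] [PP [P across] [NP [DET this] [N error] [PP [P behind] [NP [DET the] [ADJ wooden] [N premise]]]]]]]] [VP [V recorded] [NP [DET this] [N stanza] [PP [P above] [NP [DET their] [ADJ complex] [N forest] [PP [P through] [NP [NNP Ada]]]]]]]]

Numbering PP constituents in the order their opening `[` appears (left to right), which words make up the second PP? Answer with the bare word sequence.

Opening `[PP` markers occur at word positions 4, 7, 10, 17, 21; the second of these opens the constituent [PP across this error behind the wooden premise].

across this error behind the wooden premise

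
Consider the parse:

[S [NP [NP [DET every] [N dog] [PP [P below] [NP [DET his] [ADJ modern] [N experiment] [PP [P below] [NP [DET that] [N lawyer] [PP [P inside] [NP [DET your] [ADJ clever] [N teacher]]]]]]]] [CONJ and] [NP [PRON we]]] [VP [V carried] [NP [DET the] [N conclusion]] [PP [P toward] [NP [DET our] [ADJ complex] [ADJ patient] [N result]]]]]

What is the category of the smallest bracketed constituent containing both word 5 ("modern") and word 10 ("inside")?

NP

Word 5 lies under S → NP → NP → PP → NP → ADJ; word 10 lies under S → NP → NP → PP → NP → PP → NP → PP → P. The lowest shared node is the NP.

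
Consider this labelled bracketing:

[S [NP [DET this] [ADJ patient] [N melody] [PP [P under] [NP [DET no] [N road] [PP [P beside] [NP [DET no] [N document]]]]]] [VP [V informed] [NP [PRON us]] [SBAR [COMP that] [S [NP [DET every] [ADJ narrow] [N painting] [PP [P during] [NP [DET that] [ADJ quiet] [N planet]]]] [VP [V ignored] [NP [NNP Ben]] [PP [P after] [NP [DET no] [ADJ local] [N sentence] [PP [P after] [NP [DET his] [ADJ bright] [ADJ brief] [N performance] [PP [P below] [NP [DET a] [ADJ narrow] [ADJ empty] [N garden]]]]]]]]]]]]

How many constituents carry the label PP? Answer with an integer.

6

The PP constituents are: [PP under no road beside no document]; [PP beside no document]; [PP during that quiet planet]; [PP after no local sentence after his bright brief performance below a narrow empty garden]; [PP after his bright brief performance below a narrow empty garden]; [PP below a narrow empty garden]. Total: 6.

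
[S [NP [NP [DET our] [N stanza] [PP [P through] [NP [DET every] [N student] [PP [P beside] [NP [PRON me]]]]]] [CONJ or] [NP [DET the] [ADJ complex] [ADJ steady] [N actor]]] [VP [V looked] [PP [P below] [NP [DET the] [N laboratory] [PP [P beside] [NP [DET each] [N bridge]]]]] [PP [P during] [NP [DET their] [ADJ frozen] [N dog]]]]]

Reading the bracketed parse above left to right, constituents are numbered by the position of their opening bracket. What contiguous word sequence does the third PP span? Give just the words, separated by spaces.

below the laboratory beside each bridge

Opening `[PP` markers occur at word positions 3, 6, 14, 17, 20; the third of these opens the constituent [PP below the laboratory beside each bridge].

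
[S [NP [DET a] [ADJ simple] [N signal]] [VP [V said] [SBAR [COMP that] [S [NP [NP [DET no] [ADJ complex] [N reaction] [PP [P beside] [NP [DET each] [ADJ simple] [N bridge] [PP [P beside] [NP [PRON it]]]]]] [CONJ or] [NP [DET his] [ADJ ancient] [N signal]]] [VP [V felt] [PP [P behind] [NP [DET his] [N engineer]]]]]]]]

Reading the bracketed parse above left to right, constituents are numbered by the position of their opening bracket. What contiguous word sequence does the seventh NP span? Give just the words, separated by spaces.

Opening `[NP` markers occur at word positions 1, 6, 6, 10, 14, 16, 21; the seventh of these opens the constituent [NP his engineer].

his engineer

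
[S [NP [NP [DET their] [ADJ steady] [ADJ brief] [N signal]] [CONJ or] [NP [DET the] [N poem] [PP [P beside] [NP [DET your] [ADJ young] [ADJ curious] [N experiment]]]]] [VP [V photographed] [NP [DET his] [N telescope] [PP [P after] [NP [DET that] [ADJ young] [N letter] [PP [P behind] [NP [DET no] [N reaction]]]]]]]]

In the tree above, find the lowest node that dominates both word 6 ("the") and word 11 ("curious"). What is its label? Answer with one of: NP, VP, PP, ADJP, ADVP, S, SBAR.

NP

Word 6 lies under S → NP → NP → DET; word 11 lies under S → NP → NP → PP → NP → ADJ. The lowest shared node is the NP.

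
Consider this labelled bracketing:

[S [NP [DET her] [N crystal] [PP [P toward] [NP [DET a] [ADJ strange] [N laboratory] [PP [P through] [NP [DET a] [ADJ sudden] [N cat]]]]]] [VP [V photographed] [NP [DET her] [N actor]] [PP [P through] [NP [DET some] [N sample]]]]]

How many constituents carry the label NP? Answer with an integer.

5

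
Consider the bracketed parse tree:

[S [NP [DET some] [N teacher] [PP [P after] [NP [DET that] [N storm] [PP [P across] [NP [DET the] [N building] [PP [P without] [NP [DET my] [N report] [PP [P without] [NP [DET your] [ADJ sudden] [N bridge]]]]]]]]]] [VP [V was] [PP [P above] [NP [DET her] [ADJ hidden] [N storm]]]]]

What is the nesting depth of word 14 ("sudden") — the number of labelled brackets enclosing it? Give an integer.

Path from the root down to the word: S → NP → PP → NP → PP → NP → PP → NP → PP → NP → ADJ. That is 11 enclosing brackets.

11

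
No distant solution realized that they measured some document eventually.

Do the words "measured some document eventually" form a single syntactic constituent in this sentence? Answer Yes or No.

The sequence corresponds to a single VP node — the verb phrase "measured some document eventually".

Yes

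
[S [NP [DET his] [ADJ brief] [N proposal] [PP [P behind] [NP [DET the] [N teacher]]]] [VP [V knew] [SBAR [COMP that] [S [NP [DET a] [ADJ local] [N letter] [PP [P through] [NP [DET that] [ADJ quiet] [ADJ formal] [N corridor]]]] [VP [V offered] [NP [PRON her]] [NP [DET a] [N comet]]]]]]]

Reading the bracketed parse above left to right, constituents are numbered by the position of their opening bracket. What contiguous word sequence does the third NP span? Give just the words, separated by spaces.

a local letter through that quiet formal corridor

Opening `[NP` markers occur at word positions 1, 5, 9, 13, 18, 19; the third of these opens the constituent [NP a local letter through that quiet formal corridor].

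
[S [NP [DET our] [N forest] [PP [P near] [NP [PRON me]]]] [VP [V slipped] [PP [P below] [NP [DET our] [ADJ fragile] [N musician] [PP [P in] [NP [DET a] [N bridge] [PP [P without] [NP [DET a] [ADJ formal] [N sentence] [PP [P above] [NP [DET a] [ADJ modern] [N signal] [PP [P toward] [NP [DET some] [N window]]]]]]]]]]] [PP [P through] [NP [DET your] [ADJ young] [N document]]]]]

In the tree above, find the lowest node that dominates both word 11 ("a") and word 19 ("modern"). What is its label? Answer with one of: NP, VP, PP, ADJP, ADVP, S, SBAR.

The smallest bracket enclosing both words is [NP a bridge without a formal sentence above a modern signal toward some window], so the label is NP.

NP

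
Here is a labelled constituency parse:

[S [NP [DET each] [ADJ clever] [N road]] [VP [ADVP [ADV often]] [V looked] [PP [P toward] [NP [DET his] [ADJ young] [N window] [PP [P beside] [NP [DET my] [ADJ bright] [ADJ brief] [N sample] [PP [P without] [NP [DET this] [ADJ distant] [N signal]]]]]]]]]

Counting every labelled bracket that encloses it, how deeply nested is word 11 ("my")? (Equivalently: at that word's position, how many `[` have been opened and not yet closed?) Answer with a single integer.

7

Counting open brackets not yet closed at "my": [S [VP [PP [NP [PP [NP [DET = 7.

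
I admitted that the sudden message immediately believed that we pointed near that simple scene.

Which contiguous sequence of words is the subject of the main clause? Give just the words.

I

In the main clause the verb is "admitted"; the NP preceding it, "I", is the subject.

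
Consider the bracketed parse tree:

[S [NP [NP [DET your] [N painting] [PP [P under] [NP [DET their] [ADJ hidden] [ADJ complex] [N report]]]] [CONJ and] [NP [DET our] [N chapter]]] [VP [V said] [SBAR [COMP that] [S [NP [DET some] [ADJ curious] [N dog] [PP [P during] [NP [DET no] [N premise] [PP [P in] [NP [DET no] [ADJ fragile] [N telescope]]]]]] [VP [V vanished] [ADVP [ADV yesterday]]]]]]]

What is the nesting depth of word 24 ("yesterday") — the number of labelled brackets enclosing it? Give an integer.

7

Path from the root down to the word: S → VP → SBAR → S → VP → ADVP → ADV. That is 7 enclosing brackets.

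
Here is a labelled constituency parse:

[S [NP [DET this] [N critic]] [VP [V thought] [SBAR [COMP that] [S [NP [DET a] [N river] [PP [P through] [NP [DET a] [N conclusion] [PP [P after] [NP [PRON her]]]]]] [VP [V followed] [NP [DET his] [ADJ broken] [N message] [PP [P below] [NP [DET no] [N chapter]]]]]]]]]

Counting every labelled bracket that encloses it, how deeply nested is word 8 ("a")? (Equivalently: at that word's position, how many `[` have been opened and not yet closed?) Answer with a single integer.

8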